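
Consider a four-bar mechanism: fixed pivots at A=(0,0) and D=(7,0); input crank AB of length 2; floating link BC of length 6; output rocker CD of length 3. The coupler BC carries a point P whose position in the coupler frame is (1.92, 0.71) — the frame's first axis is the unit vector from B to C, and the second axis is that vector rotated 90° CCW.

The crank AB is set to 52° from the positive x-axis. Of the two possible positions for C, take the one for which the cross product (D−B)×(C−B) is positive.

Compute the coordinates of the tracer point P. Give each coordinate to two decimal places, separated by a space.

2.93 2.72

A=(0,0), D=(7.00,0)
B = A + 2.00·(cos52°, sin52°) = (1.2313, 1.5760)
|BD| = 5.9801
circle(B,6.00) ∩ circle(D,3.00): a=5.2475, h=2.9092
  candidates: C₊=(7.0600,2.9994) cross=17.397; C₋=(5.5266,-2.6133) cross=-17.397
  mode + wants cross > 0 → take C=(7.0600,2.9994) (cross=17.397)
ex = (C−B)/|BC| = (0.9715,0.2372); ey = (-0.2372,0.9715)
P = B + 1.92·ex + 0.71·ey = (2.9281,2.7212)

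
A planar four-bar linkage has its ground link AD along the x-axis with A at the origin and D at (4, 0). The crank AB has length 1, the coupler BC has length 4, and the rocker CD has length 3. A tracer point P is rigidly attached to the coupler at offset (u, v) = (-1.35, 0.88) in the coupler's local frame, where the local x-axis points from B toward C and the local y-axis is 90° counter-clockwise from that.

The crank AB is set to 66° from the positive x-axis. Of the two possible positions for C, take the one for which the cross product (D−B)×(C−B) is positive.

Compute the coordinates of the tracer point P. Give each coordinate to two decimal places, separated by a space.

A=(0,0), D=(4.00,0)
B = A + 1.00·(cos66°, sin66°) = (0.4067, 0.9135)
|BD| = 3.7076
circle(B,4.00) ∩ circle(D,3.00): a=2.7978, h=2.8587
  candidates: C₊=(3.8227,2.9948) cross=10.599; C₋=(2.4139,-2.5464) cross=-10.599
  mode + wants cross > 0 → take C=(3.8227,2.9948) (cross=10.599)
ex = (C−B)/|BC| = (0.8540,0.5203); ey = (-0.5203,0.8540)
P = B + -1.35·ex + 0.88·ey = (-1.2040,0.9626)

-1.20 0.96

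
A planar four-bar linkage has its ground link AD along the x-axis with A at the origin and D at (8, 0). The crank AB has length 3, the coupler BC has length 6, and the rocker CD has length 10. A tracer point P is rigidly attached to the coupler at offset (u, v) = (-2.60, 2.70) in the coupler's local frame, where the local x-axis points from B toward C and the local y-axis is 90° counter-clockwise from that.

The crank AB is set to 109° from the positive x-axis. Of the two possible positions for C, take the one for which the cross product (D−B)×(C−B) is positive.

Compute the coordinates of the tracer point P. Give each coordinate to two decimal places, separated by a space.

A=(0,0), D=(8.00,0)
B = A + 3.00·(cos109°, sin109°) = (-0.9767, 2.8366)
|BD| = 9.4142
circle(B,6.00) ∩ circle(D,10.00): a=1.3080, h=5.8557
  candidates: C₊=(2.0349,8.0260) cross=55.127; C₋=(-1.4939,-3.1411) cross=-55.127
  mode + wants cross > 0 → take C=(2.0349,8.0260) (cross=55.127)
ex = (C−B)/|BC| = (0.5019,0.8649); ey = (-0.8649,0.5019)
P = B + -2.60·ex + 2.70·ey = (-4.6170,1.9430)

-4.62 1.94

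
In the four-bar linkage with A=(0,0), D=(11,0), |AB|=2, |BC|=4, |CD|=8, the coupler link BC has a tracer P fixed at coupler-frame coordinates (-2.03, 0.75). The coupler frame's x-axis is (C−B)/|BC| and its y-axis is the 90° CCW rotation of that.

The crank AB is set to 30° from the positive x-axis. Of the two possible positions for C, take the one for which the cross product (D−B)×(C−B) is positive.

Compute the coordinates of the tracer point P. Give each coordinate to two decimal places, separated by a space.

-0.10 -0.15

A=(0,0), D=(11.00,0)
B = A + 2.00·(cos30°, sin30°) = (1.7321, 1.0000)
|BD| = 9.3217
circle(B,4.00) ∩ circle(D,8.00): a=2.0862, h=3.4129
  candidates: C₊=(4.1724,4.1694) cross=31.814; C₋=(3.4401,-2.6170) cross=-31.814
  mode + wants cross > 0 → take C=(4.1724,4.1694) (cross=31.814)
ex = (C−B)/|BC| = (0.6101,0.7923); ey = (-0.7923,0.6101)
P = B + -2.03·ex + 0.75·ey = (-0.1007,-0.1509)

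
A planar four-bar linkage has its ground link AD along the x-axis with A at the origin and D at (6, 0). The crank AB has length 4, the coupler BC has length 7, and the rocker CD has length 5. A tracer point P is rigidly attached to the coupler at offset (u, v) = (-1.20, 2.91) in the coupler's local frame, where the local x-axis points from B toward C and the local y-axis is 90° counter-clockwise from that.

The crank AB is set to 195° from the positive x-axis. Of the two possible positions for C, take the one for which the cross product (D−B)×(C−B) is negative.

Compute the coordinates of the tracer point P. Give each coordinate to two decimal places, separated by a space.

A=(0,0), D=(6.00,0)
B = A + 4.00·(cos195°, sin195°) = (-3.8637, -1.0353)
|BD| = 9.9179
circle(B,7.00) ∩ circle(D,5.00): a=6.1689, h=3.3083
  candidates: C₊=(1.9261,2.8989) cross=32.811; C₋=(2.6168,-3.6816) cross=-32.811
  mode - wants cross < 0 → take C=(2.6168,-3.6816) (cross=-32.811)
ex = (C−B)/|BC| = (0.9258,-0.3780); ey = (0.3780,0.9258)
P = B + -1.20·ex + 2.91·ey = (-3.8745,2.1124)

-3.87 2.11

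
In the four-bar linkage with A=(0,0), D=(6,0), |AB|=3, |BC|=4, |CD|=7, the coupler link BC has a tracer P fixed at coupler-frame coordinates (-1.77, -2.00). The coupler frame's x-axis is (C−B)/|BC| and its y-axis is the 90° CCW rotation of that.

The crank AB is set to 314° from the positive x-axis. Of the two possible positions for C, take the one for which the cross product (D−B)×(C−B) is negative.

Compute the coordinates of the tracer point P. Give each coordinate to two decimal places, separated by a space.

A=(0,0), D=(6.00,0)
B = A + 3.00·(cos314°, sin314°) = (2.0840, -2.1580)
|BD| = 4.4713
circle(B,4.00) ∩ circle(D,7.00): a=-1.4546, h=3.7261
  candidates: C₊=(-0.9884,0.4034) cross=16.661; C₋=(2.6084,-6.1235) cross=-16.661
  mode - wants cross < 0 → take C=(2.6084,-6.1235) (cross=-16.661)
ex = (C−B)/|BC| = (0.1311,-0.9914); ey = (0.9914,0.1311)
P = B + -1.77·ex + -2.00·ey = (-0.1308,-0.6655)

-0.13 -0.67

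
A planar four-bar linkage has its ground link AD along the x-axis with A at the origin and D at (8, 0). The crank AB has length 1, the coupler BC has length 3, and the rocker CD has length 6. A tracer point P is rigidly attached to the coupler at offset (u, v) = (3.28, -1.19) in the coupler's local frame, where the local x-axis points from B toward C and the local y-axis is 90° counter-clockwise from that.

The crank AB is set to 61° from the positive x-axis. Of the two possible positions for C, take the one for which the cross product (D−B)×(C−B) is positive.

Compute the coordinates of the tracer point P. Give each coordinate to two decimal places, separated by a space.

A=(0,0), D=(8.00,0)
B = A + 1.00·(cos61°, sin61°) = (0.4848, 0.8746)
|BD| = 7.5659
circle(B,3.00) ∩ circle(D,6.00): a=1.9986, h=2.2373
  candidates: C₊=(2.7287,2.8659) cross=16.927; C₋=(2.2114,-1.5787) cross=-16.927
  mode + wants cross > 0 → take C=(2.7287,2.8659) (cross=16.927)
ex = (C−B)/|BC| = (0.7480,0.6637); ey = (-0.6637,0.7480)
P = B + 3.28·ex + -1.19·ey = (3.7280,2.1616)

3.73 2.16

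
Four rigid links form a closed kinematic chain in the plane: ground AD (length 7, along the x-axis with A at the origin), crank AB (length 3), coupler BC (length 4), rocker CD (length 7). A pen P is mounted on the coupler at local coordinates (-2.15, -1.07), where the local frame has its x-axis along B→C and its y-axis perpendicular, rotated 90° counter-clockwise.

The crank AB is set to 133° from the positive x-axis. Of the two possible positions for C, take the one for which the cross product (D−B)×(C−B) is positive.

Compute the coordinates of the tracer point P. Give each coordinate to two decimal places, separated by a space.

-3.36 0.19

A=(0,0), D=(7.00,0)
B = A + 3.00·(cos133°, sin133°) = (-2.0460, 2.1941)
|BD| = 9.3083
circle(B,4.00) ∩ circle(D,7.00): a=2.8815, h=2.7743
  candidates: C₊=(1.4083,4.2110) cross=25.824; C₋=(0.1004,-1.1813) cross=-25.824
  mode + wants cross > 0 → take C=(1.4083,4.2110) (cross=25.824)
ex = (C−B)/|BC| = (0.8636,0.5042); ey = (-0.5042,0.8636)
P = B + -2.15·ex + -1.07·ey = (-3.3631,0.1859)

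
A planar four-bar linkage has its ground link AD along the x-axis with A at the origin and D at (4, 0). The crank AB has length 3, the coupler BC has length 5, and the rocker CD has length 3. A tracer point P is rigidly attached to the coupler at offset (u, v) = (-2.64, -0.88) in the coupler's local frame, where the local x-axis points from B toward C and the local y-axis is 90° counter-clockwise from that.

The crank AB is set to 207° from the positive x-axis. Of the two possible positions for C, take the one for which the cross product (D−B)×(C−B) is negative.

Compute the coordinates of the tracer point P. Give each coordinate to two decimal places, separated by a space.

-5.44 -1.67

A=(0,0), D=(4.00,0)
B = A + 3.00·(cos207°, sin207°) = (-2.6730, -1.3620)
|BD| = 6.8106
circle(B,5.00) ∩ circle(D,3.00): a=4.5799, h=2.0060
  candidates: C₊=(1.4132,1.5194) cross=13.662; C₋=(2.2156,-2.4116) cross=-13.662
  mode - wants cross < 0 → take C=(2.2156,-2.4116) (cross=-13.662)
ex = (C−B)/|BC| = (0.9777,-0.2099); ey = (0.2099,0.9777)
P = B + -2.64·ex + -0.88·ey = (-5.4389,-1.6682)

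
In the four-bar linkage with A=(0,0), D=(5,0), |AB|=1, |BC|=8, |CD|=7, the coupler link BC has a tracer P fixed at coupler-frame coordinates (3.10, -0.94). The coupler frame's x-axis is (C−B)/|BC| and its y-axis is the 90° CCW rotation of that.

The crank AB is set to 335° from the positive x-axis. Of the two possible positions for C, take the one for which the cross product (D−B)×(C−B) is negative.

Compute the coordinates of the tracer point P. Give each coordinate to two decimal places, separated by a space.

A=(0,0), D=(5.00,0)
B = A + 1.00·(cos335°, sin335°) = (0.9063, -0.4226)
|BD| = 4.1154
circle(B,8.00) ∩ circle(D,7.00): a=3.8801, h=6.9960
  candidates: C₊=(4.0475,6.9349) cross=28.792; C₋=(5.4843,-6.9832) cross=-28.792
  mode - wants cross < 0 → take C=(5.4843,-6.9832) (cross=-28.792)
ex = (C−B)/|BC| = (0.5723,-0.8201); ey = (0.8201,0.5723)
P = B + 3.10·ex + -0.94·ey = (1.9094,-3.5028)

1.91 -3.50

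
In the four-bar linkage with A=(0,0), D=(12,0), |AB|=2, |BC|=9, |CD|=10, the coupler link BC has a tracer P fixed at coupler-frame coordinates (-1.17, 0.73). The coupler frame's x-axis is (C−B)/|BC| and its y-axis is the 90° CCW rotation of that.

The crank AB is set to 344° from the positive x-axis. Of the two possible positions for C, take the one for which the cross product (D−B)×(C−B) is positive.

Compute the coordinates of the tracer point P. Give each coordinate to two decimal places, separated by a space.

A=(0,0), D=(12.00,0)
B = A + 2.00·(cos344°, sin344°) = (1.9225, -0.5513)
|BD| = 10.0925
circle(B,9.00) ∩ circle(D,10.00): a=4.1050, h=8.0093
  candidates: C₊=(5.5839,7.6703) cross=80.834; C₋=(6.4589,-8.3244) cross=-80.834
  mode + wants cross > 0 → take C=(5.5839,7.6703) (cross=80.834)
ex = (C−B)/|BC| = (0.4068,0.9135); ey = (-0.9135,0.4068)
P = B + -1.17·ex + 0.73·ey = (0.7797,-1.3231)

0.78 -1.32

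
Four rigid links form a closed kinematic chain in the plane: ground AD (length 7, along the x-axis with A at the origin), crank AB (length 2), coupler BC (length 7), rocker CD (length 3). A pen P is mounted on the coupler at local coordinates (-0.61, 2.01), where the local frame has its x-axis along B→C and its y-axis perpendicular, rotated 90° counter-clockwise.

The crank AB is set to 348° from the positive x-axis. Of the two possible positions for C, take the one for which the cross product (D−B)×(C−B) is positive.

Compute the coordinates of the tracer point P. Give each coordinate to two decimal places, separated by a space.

A=(0,0), D=(7.00,0)
B = A + 2.00·(cos348°, sin348°) = (1.9563, -0.4158)
|BD| = 5.0608
circle(B,7.00) ∩ circle(D,3.00): a=6.4823, h=2.6418
  candidates: C₊=(8.1996,2.7497) cross=13.370; C₋=(8.6338,-2.5161) cross=-13.370
  mode + wants cross > 0 → take C=(8.1996,2.7497) (cross=13.370)
ex = (C−B)/|BC| = (0.8919,0.4522); ey = (-0.4522,0.8919)
P = B + -0.61·ex + 2.01·ey = (0.5033,1.1011)

0.50 1.10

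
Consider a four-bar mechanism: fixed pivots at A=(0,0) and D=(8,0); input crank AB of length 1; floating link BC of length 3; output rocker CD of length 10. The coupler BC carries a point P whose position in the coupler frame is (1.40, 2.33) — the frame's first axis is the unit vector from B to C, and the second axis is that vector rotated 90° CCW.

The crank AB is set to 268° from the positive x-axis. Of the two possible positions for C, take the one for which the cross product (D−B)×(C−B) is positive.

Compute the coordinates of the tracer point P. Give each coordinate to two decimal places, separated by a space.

-2.73 -1.36

A=(0,0), D=(8.00,0)
B = A + 1.00·(cos268°, sin268°) = (-0.0349, -0.9994)
|BD| = 8.0968
circle(B,3.00) ∩ circle(D,10.00): a=-1.5711, h=2.5557
  candidates: C₊=(-1.9094,1.3429) cross=20.693; C₋=(-1.2785,-3.7295) cross=-20.693
  mode + wants cross > 0 → take C=(-1.9094,1.3429) (cross=20.693)
ex = (C−B)/|BC| = (-0.6248,0.7808); ey = (-0.7808,-0.6248)
P = B + 1.40·ex + 2.33·ey = (-2.7288,-1.3622)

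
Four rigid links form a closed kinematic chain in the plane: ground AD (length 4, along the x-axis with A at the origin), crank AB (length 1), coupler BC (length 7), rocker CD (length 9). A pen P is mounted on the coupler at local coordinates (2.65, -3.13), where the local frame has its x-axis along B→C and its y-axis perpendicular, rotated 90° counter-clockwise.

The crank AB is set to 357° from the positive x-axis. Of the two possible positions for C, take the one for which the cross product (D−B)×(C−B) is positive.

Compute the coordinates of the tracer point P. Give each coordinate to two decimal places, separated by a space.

2.10 3.90

A=(0,0), D=(4.00,0)
B = A + 1.00·(cos357°, sin357°) = (0.9986, -0.0523)
|BD| = 3.0018
circle(B,7.00) ∩ circle(D,9.00): a=-3.8292, h=5.8598
  candidates: C₊=(-2.9321,5.7398) cross=17.590; C₋=(-2.7278,-5.9780) cross=-17.590
  mode + wants cross > 0 → take C=(-2.9321,5.7398) (cross=17.590)
ex = (C−B)/|BC| = (-0.5615,0.8275); ey = (-0.8275,-0.5615)
P = B + 2.65·ex + -3.13·ey = (2.1005,3.8980)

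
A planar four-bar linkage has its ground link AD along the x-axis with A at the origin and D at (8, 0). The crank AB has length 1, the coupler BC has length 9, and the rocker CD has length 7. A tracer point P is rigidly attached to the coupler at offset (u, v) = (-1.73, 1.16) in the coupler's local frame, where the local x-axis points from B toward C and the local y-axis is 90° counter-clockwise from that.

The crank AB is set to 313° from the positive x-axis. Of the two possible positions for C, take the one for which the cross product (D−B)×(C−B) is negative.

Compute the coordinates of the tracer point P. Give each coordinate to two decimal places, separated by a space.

A=(0,0), D=(8.00,0)
B = A + 1.00·(cos313°, sin313°) = (0.6820, -0.7314)
|BD| = 7.3545
circle(B,9.00) ∩ circle(D,7.00): a=5.8528, h=6.8370
  candidates: C₊=(5.8259,6.6538) cross=50.283; C₋=(7.1857,-6.9525) cross=-50.283
  mode - wants cross < 0 → take C=(7.1857,-6.9525) (cross=-50.283)
ex = (C−B)/|BC| = (0.7226,-0.6912); ey = (0.6912,0.7226)
P = B + -1.73·ex + 1.16·ey = (0.2337,1.3027)

0.23 1.30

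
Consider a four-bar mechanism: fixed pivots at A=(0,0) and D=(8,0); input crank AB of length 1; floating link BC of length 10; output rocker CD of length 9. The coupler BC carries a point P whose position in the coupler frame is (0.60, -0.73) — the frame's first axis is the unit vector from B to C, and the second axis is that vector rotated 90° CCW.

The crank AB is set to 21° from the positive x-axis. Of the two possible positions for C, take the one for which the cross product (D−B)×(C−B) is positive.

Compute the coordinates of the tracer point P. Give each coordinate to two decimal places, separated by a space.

1.87 0.48

A=(0,0), D=(8.00,0)
B = A + 1.00·(cos21°, sin21°) = (0.9336, 0.3584)
|BD| = 7.0755
circle(B,10.00) ∩ circle(D,9.00): a=4.8804, h=8.7282
  candidates: C₊=(6.2498,8.8282) cross=61.756; C₋=(5.3657,-8.6058) cross=-61.756
  mode + wants cross > 0 → take C=(6.2498,8.8282) (cross=61.756)
ex = (C−B)/|BC| = (0.5316,0.8470); ey = (-0.8470,0.5316)
P = B + 0.60·ex + -0.73·ey = (1.8709,0.4785)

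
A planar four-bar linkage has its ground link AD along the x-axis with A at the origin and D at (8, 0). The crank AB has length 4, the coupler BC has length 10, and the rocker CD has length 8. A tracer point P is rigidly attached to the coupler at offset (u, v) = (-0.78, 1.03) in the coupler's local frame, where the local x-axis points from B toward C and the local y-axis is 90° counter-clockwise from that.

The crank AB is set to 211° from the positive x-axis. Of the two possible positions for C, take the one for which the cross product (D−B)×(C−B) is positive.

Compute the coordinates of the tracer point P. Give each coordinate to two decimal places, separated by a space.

A=(0,0), D=(8.00,0)
B = A + 4.00·(cos211°, sin211°) = (-3.4287, -2.0602)
|BD| = 11.6129
circle(B,10.00) ∩ circle(D,8.00): a=7.3564, h=6.7737
  candidates: C₊=(2.6094,5.9111) cross=78.662; C₋=(5.0128,-7.4213) cross=-78.662
  mode + wants cross > 0 → take C=(2.6094,5.9111) (cross=78.662)
ex = (C−B)/|BC| = (0.6038,0.7971); ey = (-0.7971,0.6038)
P = B + -0.78·ex + 1.03·ey = (-4.7207,-2.0600)

-4.72 -2.06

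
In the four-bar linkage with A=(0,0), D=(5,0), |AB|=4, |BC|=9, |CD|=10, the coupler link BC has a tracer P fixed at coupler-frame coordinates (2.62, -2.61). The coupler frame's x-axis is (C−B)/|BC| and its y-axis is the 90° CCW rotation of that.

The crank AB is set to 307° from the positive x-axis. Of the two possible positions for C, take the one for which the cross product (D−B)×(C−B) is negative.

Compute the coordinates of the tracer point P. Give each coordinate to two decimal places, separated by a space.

2.69 -6.88

A=(0,0), D=(5.00,0)
B = A + 4.00·(cos307°, sin307°) = (2.4073, -3.1945)
|BD| = 4.1143
circle(B,9.00) ∩ circle(D,10.00): a=-0.2519, h=8.9965
  candidates: C₊=(-4.7368,2.2793) cross=37.014; C₋=(9.2338,-9.0595) cross=-37.014
  mode - wants cross < 0 → take C=(9.2338,-9.0595) (cross=-37.014)
ex = (C−B)/|BC| = (0.7585,-0.6517); ey = (0.6517,0.7585)
P = B + 2.62·ex + -2.61·ey = (2.6937,-6.8816)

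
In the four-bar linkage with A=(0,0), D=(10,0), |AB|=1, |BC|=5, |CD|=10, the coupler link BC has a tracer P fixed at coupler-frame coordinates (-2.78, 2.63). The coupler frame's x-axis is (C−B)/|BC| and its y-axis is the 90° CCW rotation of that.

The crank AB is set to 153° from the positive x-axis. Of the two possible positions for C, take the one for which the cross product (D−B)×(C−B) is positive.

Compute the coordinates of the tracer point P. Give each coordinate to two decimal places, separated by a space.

A=(0,0), D=(10.00,0)
B = A + 1.00·(cos153°, sin153°) = (-0.8910, 0.4540)
|BD| = 10.9005
circle(B,5.00) ∩ circle(D,10.00): a=2.0100, h=4.5782
  candidates: C₊=(1.3079,4.9445) cross=49.904; C₋=(0.9266,-4.2039) cross=-49.904
  mode + wants cross > 0 → take C=(1.3079,4.9445) (cross=49.904)
ex = (C−B)/|BC| = (0.4398,0.8981); ey = (-0.8981,0.4398)
P = B + -2.78·ex + 2.63·ey = (-4.4756,-0.8861)

-4.48 -0.89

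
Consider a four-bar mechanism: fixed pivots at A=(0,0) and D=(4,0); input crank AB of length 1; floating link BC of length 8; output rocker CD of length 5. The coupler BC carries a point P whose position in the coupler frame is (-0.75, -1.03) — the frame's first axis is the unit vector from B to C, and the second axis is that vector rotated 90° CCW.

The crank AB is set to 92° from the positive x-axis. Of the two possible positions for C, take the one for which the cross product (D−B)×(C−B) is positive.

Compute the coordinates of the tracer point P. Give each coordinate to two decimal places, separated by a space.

A=(0,0), D=(4.00,0)
B = A + 1.00·(cos92°, sin92°) = (-0.0349, 0.9994)
|BD| = 4.1568
circle(B,8.00) ∩ circle(D,5.00): a=6.7695, h=4.2631
  candidates: C₊=(7.5610,3.5099) cross=17.721; C₋=(5.5111,-4.7662) cross=-17.721
  mode + wants cross > 0 → take C=(7.5610,3.5099) (cross=17.721)
ex = (C−B)/|BC| = (0.9495,0.3138); ey = (-0.3138,0.9495)
P = B + -0.75·ex + -1.03·ey = (-0.4238,-0.2139)

-0.42 -0.21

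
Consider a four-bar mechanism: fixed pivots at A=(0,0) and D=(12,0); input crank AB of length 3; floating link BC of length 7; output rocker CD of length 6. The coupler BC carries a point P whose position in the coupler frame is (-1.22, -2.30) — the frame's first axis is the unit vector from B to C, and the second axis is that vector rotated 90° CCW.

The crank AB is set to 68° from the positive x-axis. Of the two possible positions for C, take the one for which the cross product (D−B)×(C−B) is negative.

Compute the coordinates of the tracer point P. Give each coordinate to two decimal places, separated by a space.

-1.32 1.89

A=(0,0), D=(12.00,0)
B = A + 3.00·(cos68°, sin68°) = (1.1238, 2.7816)
|BD| = 11.2262
circle(B,7.00) ∩ circle(D,6.00): a=6.1921, h=3.2646
  candidates: C₊=(7.9317,4.4101) cross=36.649; C₋=(6.3140,-1.9155) cross=-36.649
  mode - wants cross < 0 → take C=(6.3140,-1.9155) (cross=-36.649)
ex = (C−B)/|BC| = (0.7415,-0.6710); ey = (0.6710,0.7415)
P = B + -1.22·ex + -2.30·ey = (-1.3241,1.8948)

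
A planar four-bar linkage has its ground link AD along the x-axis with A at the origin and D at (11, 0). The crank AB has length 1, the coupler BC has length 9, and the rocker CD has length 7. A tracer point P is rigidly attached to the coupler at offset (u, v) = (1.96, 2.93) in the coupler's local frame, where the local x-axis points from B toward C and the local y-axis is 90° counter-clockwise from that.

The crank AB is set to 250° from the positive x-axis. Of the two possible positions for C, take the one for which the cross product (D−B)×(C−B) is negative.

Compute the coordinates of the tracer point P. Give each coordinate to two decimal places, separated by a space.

2.90 0.44

A=(0,0), D=(11.00,0)
B = A + 1.00·(cos250°, sin250°) = (-0.3420, -0.9397)
|BD| = 11.3809
circle(B,9.00) ∩ circle(D,7.00): a=7.0963, h=5.5356
  candidates: C₊=(6.2730,5.1629) cross=63.000; C₋=(7.1871,-5.8704) cross=-63.000
  mode - wants cross < 0 → take C=(7.1871,-5.8704) (cross=-63.000)
ex = (C−B)/|BC| = (0.8366,-0.5479); ey = (0.5479,0.8366)
P = B + 1.96·ex + 2.93·ey = (2.9029,0.4377)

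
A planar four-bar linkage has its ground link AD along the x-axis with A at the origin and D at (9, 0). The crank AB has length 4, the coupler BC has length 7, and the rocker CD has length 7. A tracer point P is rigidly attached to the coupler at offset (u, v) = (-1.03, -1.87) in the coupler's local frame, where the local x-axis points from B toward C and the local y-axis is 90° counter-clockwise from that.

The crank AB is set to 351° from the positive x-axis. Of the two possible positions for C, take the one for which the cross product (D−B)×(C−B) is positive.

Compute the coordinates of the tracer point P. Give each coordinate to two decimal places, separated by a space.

5.51 -2.08

A=(0,0), D=(9.00,0)
B = A + 4.00·(cos351°, sin351°) = (3.9508, -0.6257)
|BD| = 5.0879
circle(B,7.00) ∩ circle(D,7.00): a=2.5439, h=6.5214
  candidates: C₊=(5.6733,6.1590) cross=33.180; C₋=(7.2774,-6.7847) cross=-33.180
  mode + wants cross > 0 → take C=(5.6733,6.1590) (cross=33.180)
ex = (C−B)/|BC| = (0.2461,0.9692); ey = (-0.9692,0.2461)
P = B + -1.03·ex + -1.87·ey = (5.5098,-2.0842)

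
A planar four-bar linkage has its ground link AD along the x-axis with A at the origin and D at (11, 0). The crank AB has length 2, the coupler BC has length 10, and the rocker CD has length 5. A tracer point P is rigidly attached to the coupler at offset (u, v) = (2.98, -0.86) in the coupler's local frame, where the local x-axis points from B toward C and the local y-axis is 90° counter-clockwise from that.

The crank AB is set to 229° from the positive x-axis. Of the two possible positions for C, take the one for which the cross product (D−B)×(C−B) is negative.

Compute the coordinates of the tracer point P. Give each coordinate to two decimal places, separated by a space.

A=(0,0), D=(11.00,0)
B = A + 2.00·(cos229°, sin229°) = (-1.3121, -1.5094)
|BD| = 12.4043
circle(B,10.00) ∩ circle(D,5.00): a=9.2253, h=3.8593
  candidates: C₊=(7.3750,3.4438) cross=47.871; C₋=(8.3142,-4.2174) cross=-47.871
  mode - wants cross < 0 → take C=(8.3142,-4.2174) (cross=-47.871)
ex = (C−B)/|BC| = (0.9626,-0.2708); ey = (0.2708,0.9626)
P = B + 2.98·ex + -0.86·ey = (1.3236,-3.1443)

1.32 -3.14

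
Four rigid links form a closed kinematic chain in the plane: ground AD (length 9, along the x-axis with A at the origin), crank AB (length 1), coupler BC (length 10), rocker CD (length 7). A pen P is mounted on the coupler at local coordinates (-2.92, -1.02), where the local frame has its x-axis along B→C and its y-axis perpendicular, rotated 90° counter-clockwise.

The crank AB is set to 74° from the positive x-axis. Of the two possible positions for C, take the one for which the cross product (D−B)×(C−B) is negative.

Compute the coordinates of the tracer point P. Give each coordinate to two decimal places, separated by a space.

A=(0,0), D=(9.00,0)
B = A + 1.00·(cos74°, sin74°) = (0.2756, 0.9613)
|BD| = 8.7772
circle(B,10.00) ∩ circle(D,7.00): a=7.2938, h=6.8410
  candidates: C₊=(8.2748,6.9623) cross=60.045; C₋=(6.7764,-6.6374) cross=-60.045
  mode - wants cross < 0 → take C=(6.7764,-6.6374) (cross=-60.045)
ex = (C−B)/|BC| = (0.6501,-0.7599); ey = (0.7599,0.6501)
P = B + -2.92·ex + -1.02·ey = (-2.3976,2.5170)

-2.40 2.52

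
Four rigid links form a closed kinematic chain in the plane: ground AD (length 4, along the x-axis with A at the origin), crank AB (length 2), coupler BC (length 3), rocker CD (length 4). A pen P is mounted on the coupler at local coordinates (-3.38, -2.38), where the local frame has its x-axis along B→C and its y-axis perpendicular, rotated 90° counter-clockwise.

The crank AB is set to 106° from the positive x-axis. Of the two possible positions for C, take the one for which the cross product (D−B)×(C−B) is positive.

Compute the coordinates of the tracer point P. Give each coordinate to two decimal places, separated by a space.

-2.21 -1.86

A=(0,0), D=(4.00,0)
B = A + 2.00·(cos106°, sin106°) = (-0.5513, 1.9225)
|BD| = 4.9407
circle(B,3.00) ∩ circle(D,4.00): a=1.7619, h=2.4281
  candidates: C₊=(2.0166,3.4736) cross=11.996; C₋=(0.1270,-0.9998) cross=-11.996
  mode + wants cross > 0 → take C=(2.0166,3.4736) (cross=11.996)
ex = (C−B)/|BC| = (0.8560,0.5170); ey = (-0.5170,0.8560)
P = B + -3.38·ex + -2.38·ey = (-2.2139,-1.8623)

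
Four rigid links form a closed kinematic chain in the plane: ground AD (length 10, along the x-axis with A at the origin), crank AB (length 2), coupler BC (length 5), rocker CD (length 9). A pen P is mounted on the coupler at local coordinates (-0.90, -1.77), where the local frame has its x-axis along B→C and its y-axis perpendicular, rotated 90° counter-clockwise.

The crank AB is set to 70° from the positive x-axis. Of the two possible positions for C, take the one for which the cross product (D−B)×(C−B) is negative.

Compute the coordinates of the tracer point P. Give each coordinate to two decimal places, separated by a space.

-1.21 2.47

A=(0,0), D=(10.00,0)
B = A + 2.00·(cos70°, sin70°) = (0.6840, 1.8794)
|BD| = 9.5036
circle(B,5.00) ∩ circle(D,9.00): a=1.8056, h=4.6626
  candidates: C₊=(3.3760,6.0928) cross=44.312; C₋=(1.5319,-3.0482) cross=-44.312
  mode - wants cross < 0 → take C=(1.5319,-3.0482) (cross=-44.312)
ex = (C−B)/|BC| = (0.1696,-0.9855); ey = (0.9855,0.1696)
P = B + -0.90·ex + -1.77·ey = (-1.2129,2.4662)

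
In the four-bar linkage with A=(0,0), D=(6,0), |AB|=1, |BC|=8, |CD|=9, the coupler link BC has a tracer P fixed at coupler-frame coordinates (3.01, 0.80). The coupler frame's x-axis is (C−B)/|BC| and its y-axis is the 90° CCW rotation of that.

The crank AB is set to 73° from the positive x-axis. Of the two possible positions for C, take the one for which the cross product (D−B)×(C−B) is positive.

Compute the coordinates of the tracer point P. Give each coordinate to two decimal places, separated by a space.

A=(0,0), D=(6.00,0)
B = A + 1.00·(cos73°, sin73°) = (0.2924, 0.9563)
|BD| = 5.7872
circle(B,8.00) ∩ circle(D,9.00): a=1.4248, h=7.8721
  candidates: C₊=(2.9984,8.4847) cross=45.557; C₋=(0.3968,-7.0430) cross=-45.557
  mode + wants cross > 0 → take C=(2.9984,8.4847) (cross=45.557)
ex = (C−B)/|BC| = (0.3383,0.9411); ey = (-0.9411,0.3383)
P = B + 3.01·ex + 0.80·ey = (0.5577,4.0595)

0.56 4.06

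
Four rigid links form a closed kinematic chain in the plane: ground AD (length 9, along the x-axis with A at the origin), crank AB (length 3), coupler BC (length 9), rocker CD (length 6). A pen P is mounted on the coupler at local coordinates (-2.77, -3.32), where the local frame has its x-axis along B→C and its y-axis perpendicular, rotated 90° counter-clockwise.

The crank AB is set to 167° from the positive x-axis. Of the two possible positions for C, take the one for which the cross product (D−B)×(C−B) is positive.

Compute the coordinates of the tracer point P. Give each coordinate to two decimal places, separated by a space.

A=(0,0), D=(9.00,0)
B = A + 3.00·(cos167°, sin167°) = (-2.9231, 0.6749)
|BD| = 11.9422
circle(B,9.00) ∩ circle(D,6.00): a=7.8552, h=4.3928
  candidates: C₊=(5.1677,4.6167) cross=52.459; C₋=(4.6713,-4.1548) cross=-52.459
  mode + wants cross > 0 → take C=(5.1677,4.6167) (cross=52.459)
ex = (C−B)/|BC| = (0.8990,0.4380); ey = (-0.4380,0.8990)
P = B + -2.77·ex + -3.32·ey = (-3.9592,-3.5230)

-3.96 -3.52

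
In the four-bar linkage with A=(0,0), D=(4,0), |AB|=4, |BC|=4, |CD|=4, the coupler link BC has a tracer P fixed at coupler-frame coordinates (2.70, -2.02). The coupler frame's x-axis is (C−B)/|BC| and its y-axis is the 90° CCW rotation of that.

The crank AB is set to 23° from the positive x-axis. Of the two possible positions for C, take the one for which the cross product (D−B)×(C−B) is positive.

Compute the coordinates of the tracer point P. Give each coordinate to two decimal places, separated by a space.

6.38 -0.46

A=(0,0), D=(4.00,0)
B = A + 4.00·(cos23°, sin23°) = (3.6820, 1.5629)
|BD| = 1.5949
circle(B,4.00) ∩ circle(D,4.00): a=0.7975, h=3.9197
  candidates: C₊=(7.6820,1.5629) cross=6.252; C₋=(0.0000,0.0000) cross=-6.252
  mode + wants cross > 0 → take C=(7.6820,1.5629) (cross=6.252)
ex = (C−B)/|BC| = (1.0000,-0.0000); ey = (0.0000,1.0000)
P = B + 2.70·ex + -2.02·ey = (6.3820,-0.4571)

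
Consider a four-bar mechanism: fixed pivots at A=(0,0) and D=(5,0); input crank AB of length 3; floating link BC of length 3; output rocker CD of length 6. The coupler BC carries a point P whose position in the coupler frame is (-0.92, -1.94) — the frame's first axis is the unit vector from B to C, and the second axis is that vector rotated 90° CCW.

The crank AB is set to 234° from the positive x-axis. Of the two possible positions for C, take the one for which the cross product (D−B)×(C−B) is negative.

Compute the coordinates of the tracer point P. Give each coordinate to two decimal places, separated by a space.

A=(0,0), D=(5.00,0)
B = A + 3.00·(cos234°, sin234°) = (-1.7634, -2.4271)
|BD| = 7.1856
circle(B,3.00) ∩ circle(D,6.00): a=1.7141, h=2.4621
  candidates: C₊=(-0.9816,0.4693) cross=17.692; C₋=(0.6816,-4.1655) cross=-17.692
  mode - wants cross < 0 → take C=(0.6816,-4.1655) (cross=-17.692)
ex = (C−B)/|BC| = (0.8150,-0.5795); ey = (0.5795,0.8150)
P = B + -0.92·ex + -1.94·ey = (-3.6373,-3.4750)

-3.64 -3.47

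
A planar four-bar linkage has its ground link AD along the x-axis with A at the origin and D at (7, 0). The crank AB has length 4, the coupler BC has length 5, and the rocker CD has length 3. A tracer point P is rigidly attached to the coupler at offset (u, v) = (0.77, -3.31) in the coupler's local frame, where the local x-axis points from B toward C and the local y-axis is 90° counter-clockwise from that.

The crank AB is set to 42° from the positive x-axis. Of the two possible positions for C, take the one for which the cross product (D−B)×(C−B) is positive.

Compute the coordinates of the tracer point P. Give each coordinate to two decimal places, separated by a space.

A=(0,0), D=(7.00,0)
B = A + 4.00·(cos42°, sin42°) = (2.9726, 2.6765)
|BD| = 4.8357
circle(B,5.00) ∩ circle(D,3.00): a=4.0722, h=2.9012
  candidates: C₊=(7.9699,2.8389) cross=14.029; C₋=(4.7583,-1.9937) cross=-14.029
  mode + wants cross > 0 → take C=(7.9699,2.8389) (cross=14.029)
ex = (C−B)/|BC| = (0.9995,0.0325); ey = (-0.0325,0.9995)
P = B + 0.77·ex + -3.31·ey = (3.8497,-0.6067)

3.85 -0.61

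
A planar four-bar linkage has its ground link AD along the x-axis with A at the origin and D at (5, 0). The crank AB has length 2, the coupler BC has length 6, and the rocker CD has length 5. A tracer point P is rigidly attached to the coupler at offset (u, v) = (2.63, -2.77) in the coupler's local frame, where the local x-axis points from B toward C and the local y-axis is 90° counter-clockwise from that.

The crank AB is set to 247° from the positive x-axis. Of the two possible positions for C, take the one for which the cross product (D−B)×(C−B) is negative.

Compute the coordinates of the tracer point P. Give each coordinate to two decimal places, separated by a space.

0.03 -5.57

A=(0,0), D=(5.00,0)
B = A + 2.00·(cos247°, sin247°) = (-0.7815, -1.8410)
|BD| = 6.0675
circle(B,6.00) ∩ circle(D,5.00): a=3.9402, h=4.5249
  candidates: C₊=(1.6001,3.6661) cross=27.455; C₋=(4.3460,-4.9570) cross=-27.455
  mode - wants cross < 0 → take C=(4.3460,-4.9570) (cross=-27.455)
ex = (C−B)/|BC| = (0.8546,-0.5193); ey = (0.5193,0.8546)
P = B + 2.63·ex + -2.77·ey = (0.0275,-5.5740)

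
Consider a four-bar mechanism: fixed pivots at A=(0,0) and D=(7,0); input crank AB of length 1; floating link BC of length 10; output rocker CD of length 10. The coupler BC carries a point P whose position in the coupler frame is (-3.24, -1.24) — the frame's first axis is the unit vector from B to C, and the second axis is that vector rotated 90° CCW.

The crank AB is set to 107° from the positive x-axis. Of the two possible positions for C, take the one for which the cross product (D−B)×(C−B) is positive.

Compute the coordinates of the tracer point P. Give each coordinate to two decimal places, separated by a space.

A=(0,0), D=(7.00,0)
B = A + 1.00·(cos107°, sin107°) = (-0.2924, 0.9563)
|BD| = 7.3548
circle(B,10.00) ∩ circle(D,10.00): a=3.6774, h=9.2993
  candidates: C₊=(4.5629,9.6985) cross=68.394; C₋=(2.1447,-8.7422) cross=-68.394
  mode + wants cross > 0 → take C=(4.5629,9.6985) (cross=68.394)
ex = (C−B)/|BC| = (0.4855,0.8742); ey = (-0.8742,0.4855)
P = B + -3.24·ex + -1.24·ey = (-0.7815,-2.4782)

-0.78 -2.48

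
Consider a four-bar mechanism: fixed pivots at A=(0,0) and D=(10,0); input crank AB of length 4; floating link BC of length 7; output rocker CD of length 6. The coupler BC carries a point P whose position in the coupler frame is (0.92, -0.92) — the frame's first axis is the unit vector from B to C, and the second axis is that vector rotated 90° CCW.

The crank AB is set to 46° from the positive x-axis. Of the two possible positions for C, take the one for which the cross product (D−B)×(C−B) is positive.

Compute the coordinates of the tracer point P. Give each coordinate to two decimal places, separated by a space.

A=(0,0), D=(10.00,0)
B = A + 4.00·(cos46°, sin46°) = (2.7786, 2.8774)
|BD| = 7.7735
circle(B,7.00) ∩ circle(D,6.00): a=4.7229, h=5.1666
  candidates: C₊=(9.0785,5.9288) cross=40.163; C₋=(5.2537,-3.6705) cross=-40.163
  mode + wants cross > 0 → take C=(9.0785,5.9288) (cross=40.163)
ex = (C−B)/|BC| = (0.9000,0.4359); ey = (-0.4359,0.9000)
P = B + 0.92·ex + -0.92·ey = (4.0077,2.4504)

4.01 2.45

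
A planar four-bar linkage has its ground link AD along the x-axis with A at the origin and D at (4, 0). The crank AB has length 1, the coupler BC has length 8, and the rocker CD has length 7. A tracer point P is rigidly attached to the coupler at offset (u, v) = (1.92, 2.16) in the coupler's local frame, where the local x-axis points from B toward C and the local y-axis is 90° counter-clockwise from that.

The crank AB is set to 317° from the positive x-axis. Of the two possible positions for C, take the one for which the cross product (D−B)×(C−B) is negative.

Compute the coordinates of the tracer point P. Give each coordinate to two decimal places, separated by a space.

3.62 -0.71

A=(0,0), D=(4.00,0)
B = A + 1.00·(cos317°, sin317°) = (0.7314, -0.6820)
|BD| = 3.3390
circle(B,8.00) ∩ circle(D,7.00): a=3.9157, h=6.9762
  candidates: C₊=(3.1396,6.9469) cross=23.294; C₋=(5.9894,-6.7114) cross=-23.294
  mode - wants cross < 0 → take C=(5.9894,-6.7114) (cross=-23.294)
ex = (C−B)/|BC| = (0.6573,-0.7537); ey = (0.7537,0.6573)
P = B + 1.92·ex + 2.16·ey = (3.6212,-0.7094)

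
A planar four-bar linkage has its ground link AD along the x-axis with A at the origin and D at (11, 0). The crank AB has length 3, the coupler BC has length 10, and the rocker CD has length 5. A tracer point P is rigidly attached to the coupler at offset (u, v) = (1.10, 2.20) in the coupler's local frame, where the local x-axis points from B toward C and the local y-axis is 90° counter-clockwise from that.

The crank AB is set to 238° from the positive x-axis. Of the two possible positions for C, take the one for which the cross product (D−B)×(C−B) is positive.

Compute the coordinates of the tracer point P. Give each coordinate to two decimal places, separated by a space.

A=(0,0), D=(11.00,0)
B = A + 3.00·(cos238°, sin238°) = (-1.5898, -2.5441)
|BD| = 12.8442
circle(B,10.00) ∩ circle(D,5.00): a=9.3417, h=3.5682
  candidates: C₊=(6.8601,2.8038) cross=45.831; C₋=(8.2737,-4.1913) cross=-45.831
  mode + wants cross > 0 → take C=(6.8601,2.8038) (cross=45.831)
ex = (C−B)/|BC| = (0.8450,0.5348); ey = (-0.5348,0.8450)
P = B + 1.10·ex + 2.20·ey = (-1.8368,-0.0969)

-1.84 -0.10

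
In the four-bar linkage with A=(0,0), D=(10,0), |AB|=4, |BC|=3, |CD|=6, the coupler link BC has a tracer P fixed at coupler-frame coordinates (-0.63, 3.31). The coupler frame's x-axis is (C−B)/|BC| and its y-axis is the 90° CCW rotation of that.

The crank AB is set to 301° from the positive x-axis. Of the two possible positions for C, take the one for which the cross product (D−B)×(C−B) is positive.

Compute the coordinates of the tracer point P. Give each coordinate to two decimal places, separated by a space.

A=(0,0), D=(10.00,0)
B = A + 4.00·(cos301°, sin301°) = (2.0602, -3.4287)
|BD| = 8.6485
circle(B,3.00) ∩ circle(D,6.00): a=2.7633, h=1.1680
  candidates: C₊=(4.1340,-1.2609) cross=10.101; C₋=(5.0601,-3.4054) cross=-10.101
  mode + wants cross > 0 → take C=(4.1340,-1.2609) (cross=10.101)
ex = (C−B)/|BC| = (0.6913,0.7226); ey = (-0.7226,0.6913)
P = B + -0.63·ex + 3.31·ey = (-0.7671,-1.5958)

-0.77 -1.60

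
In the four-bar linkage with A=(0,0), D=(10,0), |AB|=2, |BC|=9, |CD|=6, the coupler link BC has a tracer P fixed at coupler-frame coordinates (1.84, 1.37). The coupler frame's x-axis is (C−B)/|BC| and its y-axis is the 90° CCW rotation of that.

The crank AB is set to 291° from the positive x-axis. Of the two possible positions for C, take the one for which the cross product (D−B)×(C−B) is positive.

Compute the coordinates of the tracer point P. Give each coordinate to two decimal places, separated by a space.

0.88 0.42

A=(0,0), D=(10.00,0)
B = A + 2.00·(cos291°, sin291°) = (0.7167, -1.8672)
|BD| = 9.4692
circle(B,9.00) ∩ circle(D,6.00): a=7.1107, h=5.5170
  candidates: C₊=(6.6000,4.9437) cross=52.242; C₋=(8.7757,-5.8738) cross=-52.242
  mode + wants cross > 0 → take C=(6.6000,4.9437) (cross=52.242)
ex = (C−B)/|BC| = (0.6537,0.7568); ey = (-0.7568,0.6537)
P = B + 1.84·ex + 1.37·ey = (0.8828,0.4208)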